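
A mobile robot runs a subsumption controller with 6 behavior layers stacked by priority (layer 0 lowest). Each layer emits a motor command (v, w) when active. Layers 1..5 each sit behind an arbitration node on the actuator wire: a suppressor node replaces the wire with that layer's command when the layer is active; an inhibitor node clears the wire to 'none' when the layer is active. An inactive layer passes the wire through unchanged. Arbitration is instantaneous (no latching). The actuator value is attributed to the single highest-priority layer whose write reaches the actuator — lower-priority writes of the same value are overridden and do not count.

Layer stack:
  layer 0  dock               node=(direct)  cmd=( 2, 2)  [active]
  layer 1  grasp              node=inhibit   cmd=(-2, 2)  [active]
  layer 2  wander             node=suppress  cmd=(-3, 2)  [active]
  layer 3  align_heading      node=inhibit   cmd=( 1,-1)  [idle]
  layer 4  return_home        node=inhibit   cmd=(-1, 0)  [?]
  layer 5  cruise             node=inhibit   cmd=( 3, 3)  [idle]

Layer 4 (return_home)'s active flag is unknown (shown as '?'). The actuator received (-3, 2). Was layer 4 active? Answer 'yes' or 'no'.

no

If layer 4 is active=yes:
  actuator would be none
If layer 4 is active=no:
  actuator would be (-3, 2)
Observed (-3, 2), so layer 4 was idle.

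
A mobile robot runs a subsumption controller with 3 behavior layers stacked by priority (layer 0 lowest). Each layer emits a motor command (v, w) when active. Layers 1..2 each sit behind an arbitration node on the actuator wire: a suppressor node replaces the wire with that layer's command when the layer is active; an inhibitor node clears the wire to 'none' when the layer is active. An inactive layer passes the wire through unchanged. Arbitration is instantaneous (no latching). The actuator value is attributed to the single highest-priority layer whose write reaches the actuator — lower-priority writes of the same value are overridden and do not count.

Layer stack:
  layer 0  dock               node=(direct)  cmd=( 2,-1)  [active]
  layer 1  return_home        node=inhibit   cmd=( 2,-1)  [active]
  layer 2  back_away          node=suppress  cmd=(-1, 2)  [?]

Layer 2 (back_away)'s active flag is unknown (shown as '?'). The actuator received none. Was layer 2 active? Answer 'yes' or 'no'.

If layer 2 is active=yes:
  actuator would be (-1, 2)
If layer 2 is active=no:
  actuator would be none
Observed none, so layer 2 was idle.

no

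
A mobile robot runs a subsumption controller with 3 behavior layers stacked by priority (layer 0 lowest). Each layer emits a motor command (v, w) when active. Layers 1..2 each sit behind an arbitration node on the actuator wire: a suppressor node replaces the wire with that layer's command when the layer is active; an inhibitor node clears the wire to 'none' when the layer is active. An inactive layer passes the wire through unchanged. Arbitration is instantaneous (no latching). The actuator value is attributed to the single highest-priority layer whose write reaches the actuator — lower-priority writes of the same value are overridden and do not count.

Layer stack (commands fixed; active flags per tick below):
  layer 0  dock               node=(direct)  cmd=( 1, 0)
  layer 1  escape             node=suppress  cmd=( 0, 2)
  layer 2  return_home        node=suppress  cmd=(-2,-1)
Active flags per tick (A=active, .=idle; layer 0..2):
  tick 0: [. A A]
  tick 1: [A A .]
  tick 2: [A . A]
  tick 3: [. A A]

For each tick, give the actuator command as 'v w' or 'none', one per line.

tick 0:
  layer 0 (dock) idle — none
  layer 1 (escape) active — suppresses: (0, 2)
  layer 2 (return_home) active — suppresses: (-2, -1)
  → actuator (-2, -1)
tick 1:
  layer 0 (dock) active — direct: (1, 0)
  layer 1 (escape) active — suppresses: (0, 2)
  layer 2 (return_home) idle — unchanged: (0, 2)
  → actuator (0, 2)
tick 2:
  layer 0 (dock) active — direct: (1, 0)
  layer 1 (escape) idle — unchanged: (1, 0)
  layer 2 (return_home) active — suppresses: (-2, -1)
  → actuator (-2, -1)
tick 3:
  layer 0 (dock) idle — none
  layer 1 (escape) active — suppresses: (0, 2)
  layer 2 (return_home) active — suppresses: (-2, -1)
  → actuator (-2, -1)

-2 -1
0 2
-2 -1
-2 -1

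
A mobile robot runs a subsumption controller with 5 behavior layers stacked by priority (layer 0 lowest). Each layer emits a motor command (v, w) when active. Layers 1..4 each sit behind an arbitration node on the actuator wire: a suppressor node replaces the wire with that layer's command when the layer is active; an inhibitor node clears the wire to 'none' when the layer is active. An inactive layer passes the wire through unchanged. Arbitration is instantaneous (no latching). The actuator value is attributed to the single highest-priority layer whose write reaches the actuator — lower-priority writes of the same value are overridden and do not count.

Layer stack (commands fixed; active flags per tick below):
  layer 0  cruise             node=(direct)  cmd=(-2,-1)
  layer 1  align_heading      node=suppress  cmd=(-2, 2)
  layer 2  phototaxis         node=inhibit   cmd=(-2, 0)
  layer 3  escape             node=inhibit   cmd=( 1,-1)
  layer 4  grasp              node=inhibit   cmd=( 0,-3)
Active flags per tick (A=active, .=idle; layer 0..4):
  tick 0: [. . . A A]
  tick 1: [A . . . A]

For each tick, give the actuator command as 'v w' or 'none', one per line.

tick 0:
  L0 cruise: idle → wire = none
  L1 align_heading: idle → wire stays none
  L2 phototaxis: idle → wire stays none
  L3 escape: active, inhibitor → wire = none
  L4 grasp: active, inhibitor → wire = none
  actuator = none
tick 1:
  L0 cruise: active, feeds wire = (-2, -1)
  L1 align_heading: idle → wire stays (-2, -1)
  L2 phototaxis: idle → wire stays (-2, -1)
  L3 escape: idle → wire stays (-2, -1)
  L4 grasp: active, inhibitor → wire = none
  actuator = none

none
none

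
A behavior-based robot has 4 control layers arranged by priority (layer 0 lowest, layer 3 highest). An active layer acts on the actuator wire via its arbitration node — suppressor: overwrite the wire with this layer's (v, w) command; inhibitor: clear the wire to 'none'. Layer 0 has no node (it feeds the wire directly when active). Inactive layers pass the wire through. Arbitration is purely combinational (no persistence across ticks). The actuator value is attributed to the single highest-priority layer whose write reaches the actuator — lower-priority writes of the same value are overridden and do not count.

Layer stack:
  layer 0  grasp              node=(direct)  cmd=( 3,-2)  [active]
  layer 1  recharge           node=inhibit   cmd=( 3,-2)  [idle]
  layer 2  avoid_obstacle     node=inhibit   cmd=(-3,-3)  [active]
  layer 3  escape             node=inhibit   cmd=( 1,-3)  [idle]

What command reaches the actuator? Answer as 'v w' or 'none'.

none

[0] grasp on; wire := (3, -2)
[1] recharge off; pass (3, -2)
[2] avoid_obstacle on (inhibit); wire := none
[3] escape off; pass none
output none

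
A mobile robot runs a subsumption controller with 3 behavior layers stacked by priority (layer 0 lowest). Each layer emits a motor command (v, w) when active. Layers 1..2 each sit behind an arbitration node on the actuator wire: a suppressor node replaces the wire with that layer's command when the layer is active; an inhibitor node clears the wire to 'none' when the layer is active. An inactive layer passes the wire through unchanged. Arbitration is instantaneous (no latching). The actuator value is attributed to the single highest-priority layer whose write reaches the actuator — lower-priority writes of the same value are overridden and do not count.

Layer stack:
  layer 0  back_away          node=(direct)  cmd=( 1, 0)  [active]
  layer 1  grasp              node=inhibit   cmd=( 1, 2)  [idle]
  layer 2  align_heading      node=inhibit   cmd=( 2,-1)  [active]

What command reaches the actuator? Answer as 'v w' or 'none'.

none

[0] back_away on; wire := (1, 0)
[1] grasp off; pass (1, 0)
[2] align_heading on (inhibit); wire := none
output none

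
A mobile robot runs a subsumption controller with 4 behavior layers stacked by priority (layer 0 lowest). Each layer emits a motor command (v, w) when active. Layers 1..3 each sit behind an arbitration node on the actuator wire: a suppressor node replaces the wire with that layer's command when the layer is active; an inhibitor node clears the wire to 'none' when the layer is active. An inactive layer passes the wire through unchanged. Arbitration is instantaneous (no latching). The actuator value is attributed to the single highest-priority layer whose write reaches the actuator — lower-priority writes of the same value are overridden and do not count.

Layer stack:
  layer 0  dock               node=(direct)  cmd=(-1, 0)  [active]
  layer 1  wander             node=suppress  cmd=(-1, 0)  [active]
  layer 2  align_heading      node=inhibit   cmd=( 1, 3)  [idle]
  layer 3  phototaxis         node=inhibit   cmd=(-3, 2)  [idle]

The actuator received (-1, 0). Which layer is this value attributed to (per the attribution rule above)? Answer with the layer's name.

wander

layer 0 (dock) active — direct: (-1, 0)
layer 1 (wander) active — suppresses: (-1, 0)
layer 2 (align_heading) idle — unchanged: (-1, 0)
layer 3 (phototaxis) idle — unchanged: (-1, 0)
→ actuator (-1, 0)
last writer: layer 1 = wander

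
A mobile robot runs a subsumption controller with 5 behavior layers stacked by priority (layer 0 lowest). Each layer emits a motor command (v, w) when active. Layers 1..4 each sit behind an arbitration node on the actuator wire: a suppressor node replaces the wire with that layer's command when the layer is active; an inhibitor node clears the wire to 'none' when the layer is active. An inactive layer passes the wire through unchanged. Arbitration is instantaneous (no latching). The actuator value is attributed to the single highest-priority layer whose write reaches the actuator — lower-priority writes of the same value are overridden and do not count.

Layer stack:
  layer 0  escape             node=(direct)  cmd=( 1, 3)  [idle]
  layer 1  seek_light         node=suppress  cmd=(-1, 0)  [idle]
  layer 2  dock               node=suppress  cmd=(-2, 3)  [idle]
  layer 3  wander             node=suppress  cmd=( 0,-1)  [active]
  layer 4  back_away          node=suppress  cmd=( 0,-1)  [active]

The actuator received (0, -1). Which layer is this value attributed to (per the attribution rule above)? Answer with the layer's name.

L0 escape: idle → wire = none
L1 seek_light: idle → wire stays none
L2 dock: idle → wire stays none
L3 wander: active, suppressor → wire = (0, -1)
L4 back_away: active, suppressor → wire = (0, -1)
actuator = (0, -1)
last writer: layer 4 = back_away

back_away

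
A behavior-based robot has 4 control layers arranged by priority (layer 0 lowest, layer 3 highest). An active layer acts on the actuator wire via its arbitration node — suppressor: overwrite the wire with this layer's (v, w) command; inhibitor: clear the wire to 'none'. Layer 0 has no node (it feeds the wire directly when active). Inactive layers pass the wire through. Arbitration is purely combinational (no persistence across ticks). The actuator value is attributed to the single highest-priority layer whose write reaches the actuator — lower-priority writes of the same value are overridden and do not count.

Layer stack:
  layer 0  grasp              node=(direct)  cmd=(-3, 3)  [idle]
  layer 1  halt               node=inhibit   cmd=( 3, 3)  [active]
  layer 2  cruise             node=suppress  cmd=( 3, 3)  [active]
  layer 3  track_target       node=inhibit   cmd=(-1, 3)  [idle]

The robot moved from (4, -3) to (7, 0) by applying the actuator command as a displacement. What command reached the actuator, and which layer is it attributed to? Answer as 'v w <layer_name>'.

3 3 cruise

displacement = (7, 0) − (4, -3) = (3, 3)
[0] grasp off; wire := none
[1] halt on (inhibit); wire := none
[2] cruise on (suppress); wire := (3, 3)
[3] track_target off; pass (3, 3)
output (3, 3) — from layer 2 (cruise)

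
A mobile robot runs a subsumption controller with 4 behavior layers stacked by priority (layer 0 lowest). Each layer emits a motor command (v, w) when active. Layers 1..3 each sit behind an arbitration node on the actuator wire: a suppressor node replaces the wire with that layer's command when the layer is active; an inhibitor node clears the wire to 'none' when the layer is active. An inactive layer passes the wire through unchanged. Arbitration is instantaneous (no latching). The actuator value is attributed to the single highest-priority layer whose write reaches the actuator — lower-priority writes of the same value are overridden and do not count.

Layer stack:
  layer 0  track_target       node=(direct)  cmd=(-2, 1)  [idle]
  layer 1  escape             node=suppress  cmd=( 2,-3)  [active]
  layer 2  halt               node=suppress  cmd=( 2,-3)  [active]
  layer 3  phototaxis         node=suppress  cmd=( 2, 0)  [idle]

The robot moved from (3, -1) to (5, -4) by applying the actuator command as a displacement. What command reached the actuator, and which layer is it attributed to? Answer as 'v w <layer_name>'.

2 -3 halt

displacement = (5, -4) − (3, -1) = (2, -3)
L0 track_target: idle → wire = none
L1 escape: active, suppressor → wire = (2, -3)
L2 halt: active, suppressor → wire = (2, -3)
L3 phototaxis: idle → wire stays (2, -3)
actuator = (2, -3) — from layer 2 (halt)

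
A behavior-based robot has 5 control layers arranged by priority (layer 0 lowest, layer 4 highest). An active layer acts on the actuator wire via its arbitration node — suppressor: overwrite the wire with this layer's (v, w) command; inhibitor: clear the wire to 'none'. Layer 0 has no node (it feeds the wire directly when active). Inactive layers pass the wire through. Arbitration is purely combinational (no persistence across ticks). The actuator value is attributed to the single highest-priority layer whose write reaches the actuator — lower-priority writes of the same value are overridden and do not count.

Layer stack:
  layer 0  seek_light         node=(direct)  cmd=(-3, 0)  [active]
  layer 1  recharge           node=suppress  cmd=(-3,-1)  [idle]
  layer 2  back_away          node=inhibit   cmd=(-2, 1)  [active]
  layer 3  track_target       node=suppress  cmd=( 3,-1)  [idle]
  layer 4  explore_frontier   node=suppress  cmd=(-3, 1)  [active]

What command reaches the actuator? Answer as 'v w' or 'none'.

-3 1

L0 seek_light: active, feeds wire = (-3, 0)
L1 recharge: idle → wire stays (-3, 0)
L2 back_away: active, inhibitor → wire = none
L3 track_target: idle → wire stays none
L4 explore_frontier: active, suppressor → wire = (-3, 1)
actuator = (-3, 1)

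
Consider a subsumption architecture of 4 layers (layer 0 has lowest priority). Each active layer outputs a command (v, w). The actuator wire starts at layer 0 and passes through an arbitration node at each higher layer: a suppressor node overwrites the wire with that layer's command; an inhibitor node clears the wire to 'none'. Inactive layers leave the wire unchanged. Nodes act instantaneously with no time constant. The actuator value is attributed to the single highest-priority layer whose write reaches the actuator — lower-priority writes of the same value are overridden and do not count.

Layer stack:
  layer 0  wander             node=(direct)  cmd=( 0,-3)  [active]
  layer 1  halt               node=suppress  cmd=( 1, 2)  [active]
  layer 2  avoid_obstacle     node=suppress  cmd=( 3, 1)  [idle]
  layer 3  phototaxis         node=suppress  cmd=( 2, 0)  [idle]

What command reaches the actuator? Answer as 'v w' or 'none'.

layer 0 (wander) active — direct: (0, -3)
layer 1 (halt) active — suppresses: (1, 2)
layer 2 (avoid_obstacle) idle — unchanged: (1, 2)
layer 3 (phototaxis) idle — unchanged: (1, 2)
→ actuator (1, 2)

1 2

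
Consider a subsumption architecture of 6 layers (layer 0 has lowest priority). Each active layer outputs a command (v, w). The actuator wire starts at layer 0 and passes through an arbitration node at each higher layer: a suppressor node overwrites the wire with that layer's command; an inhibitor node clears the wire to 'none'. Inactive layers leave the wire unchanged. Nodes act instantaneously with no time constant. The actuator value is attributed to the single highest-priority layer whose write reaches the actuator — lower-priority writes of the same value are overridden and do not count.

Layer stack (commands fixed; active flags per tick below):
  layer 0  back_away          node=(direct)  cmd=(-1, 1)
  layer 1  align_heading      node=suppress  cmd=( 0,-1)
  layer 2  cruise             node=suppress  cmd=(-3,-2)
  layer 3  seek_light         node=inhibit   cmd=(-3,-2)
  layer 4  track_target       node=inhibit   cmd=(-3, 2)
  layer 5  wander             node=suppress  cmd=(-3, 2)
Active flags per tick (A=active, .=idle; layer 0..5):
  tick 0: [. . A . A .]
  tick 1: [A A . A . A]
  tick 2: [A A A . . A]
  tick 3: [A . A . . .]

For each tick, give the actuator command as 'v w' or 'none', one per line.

tick 0:
  layer 0 (back_away) idle — none
  layer 1 (align_heading) idle — unchanged: none
  layer 2 (cruise) active — suppresses: (-3, -2)
  layer 3 (seek_light) idle — unchanged: (-3, -2)
  layer 4 (track_target) active — inhibits: none
  layer 5 (wander) idle — unchanged: none
  → actuator none
tick 1:
  layer 0 (back_away) active — direct: (-1, 1)
  layer 1 (align_heading) active — suppresses: (0, -1)
  layer 2 (cruise) idle — unchanged: (0, -1)
  layer 3 (seek_light) active — inhibits: none
  layer 4 (track_target) idle — unchanged: none
  layer 5 (wander) active — suppresses: (-3, 2)
  → actuator (-3, 2)
tick 2:
  layer 0 (back_away) active — direct: (-1, 1)
  layer 1 (align_heading) active — suppresses: (0, -1)
  layer 2 (cruise) active — suppresses: (-3, -2)
  layer 3 (seek_light) idle — unchanged: (-3, -2)
  layer 4 (track_target) idle — unchanged: (-3, -2)
  layer 5 (wander) active — suppresses: (-3, 2)
  → actuator (-3, 2)
tick 3:
  layer 0 (back_away) active — direct: (-1, 1)
  layer 1 (align_heading) idle — unchanged: (-1, 1)
  layer 2 (cruise) active — suppresses: (-3, -2)
  layer 3 (seek_light) idle — unchanged: (-3, -2)
  layer 4 (track_target) idle — unchanged: (-3, -2)
  layer 5 (wander) idle — unchanged: (-3, -2)
  → actuator (-3, -2)

none
-3 2
-3 2
-3 -2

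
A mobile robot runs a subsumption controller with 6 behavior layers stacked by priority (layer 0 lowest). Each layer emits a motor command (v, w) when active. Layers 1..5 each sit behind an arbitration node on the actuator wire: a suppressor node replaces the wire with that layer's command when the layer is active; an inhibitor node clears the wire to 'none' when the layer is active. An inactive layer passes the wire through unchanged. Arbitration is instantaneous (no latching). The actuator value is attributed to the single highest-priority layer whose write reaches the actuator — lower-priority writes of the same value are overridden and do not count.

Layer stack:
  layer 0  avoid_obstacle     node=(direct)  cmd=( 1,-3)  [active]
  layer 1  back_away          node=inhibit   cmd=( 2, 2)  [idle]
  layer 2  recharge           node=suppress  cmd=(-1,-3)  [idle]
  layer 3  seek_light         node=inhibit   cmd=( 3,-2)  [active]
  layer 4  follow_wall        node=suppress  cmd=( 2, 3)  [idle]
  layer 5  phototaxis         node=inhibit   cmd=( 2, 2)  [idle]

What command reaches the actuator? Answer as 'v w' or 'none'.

L0 avoid_obstacle: active, feeds wire = (1, -3)
L1 back_away: idle → wire stays (1, -3)
L2 recharge: idle → wire stays (1, -3)
L3 seek_light: active, inhibitor → wire = none
L4 follow_wall: idle → wire stays none
L5 phototaxis: idle → wire stays none
actuator = none

none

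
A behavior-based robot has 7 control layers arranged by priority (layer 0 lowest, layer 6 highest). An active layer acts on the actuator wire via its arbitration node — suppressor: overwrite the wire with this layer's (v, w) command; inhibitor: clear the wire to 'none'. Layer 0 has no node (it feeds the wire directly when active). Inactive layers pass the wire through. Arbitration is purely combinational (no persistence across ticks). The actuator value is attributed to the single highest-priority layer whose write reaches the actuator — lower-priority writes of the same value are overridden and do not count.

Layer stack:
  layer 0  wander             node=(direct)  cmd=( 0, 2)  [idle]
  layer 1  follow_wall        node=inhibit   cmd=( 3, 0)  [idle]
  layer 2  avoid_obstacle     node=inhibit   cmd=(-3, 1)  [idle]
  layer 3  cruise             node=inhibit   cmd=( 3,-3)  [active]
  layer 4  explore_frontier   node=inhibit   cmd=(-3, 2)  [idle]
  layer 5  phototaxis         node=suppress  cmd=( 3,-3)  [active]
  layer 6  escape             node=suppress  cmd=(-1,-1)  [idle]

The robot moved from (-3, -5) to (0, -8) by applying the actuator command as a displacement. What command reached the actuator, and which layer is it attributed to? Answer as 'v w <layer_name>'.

3 -3 phototaxis

displacement = (0, -8) − (-3, -5) = (3, -3)
[0] wander off; wire := none
[1] follow_wall off; pass none
[2] avoid_obstacle off; pass none
[3] cruise on (inhibit); wire := none
[4] explore_frontier off; pass none
[5] phototaxis on (suppress); wire := (3, -3)
[6] escape off; pass (3, -3)
output (3, -3) — from layer 5 (phototaxis)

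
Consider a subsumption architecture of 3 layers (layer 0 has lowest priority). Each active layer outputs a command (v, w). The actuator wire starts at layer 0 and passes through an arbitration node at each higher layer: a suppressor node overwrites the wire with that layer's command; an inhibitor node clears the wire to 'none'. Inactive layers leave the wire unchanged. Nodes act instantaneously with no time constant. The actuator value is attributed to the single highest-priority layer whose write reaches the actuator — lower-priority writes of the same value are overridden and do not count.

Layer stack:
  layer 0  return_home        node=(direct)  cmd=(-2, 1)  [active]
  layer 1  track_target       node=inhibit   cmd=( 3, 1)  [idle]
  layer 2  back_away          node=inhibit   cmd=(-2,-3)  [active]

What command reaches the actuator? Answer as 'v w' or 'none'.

[0] return_home on; wire := (-2, 1)
[1] track_target off; pass (-2, 1)
[2] back_away on (inhibit); wire := none
output none

none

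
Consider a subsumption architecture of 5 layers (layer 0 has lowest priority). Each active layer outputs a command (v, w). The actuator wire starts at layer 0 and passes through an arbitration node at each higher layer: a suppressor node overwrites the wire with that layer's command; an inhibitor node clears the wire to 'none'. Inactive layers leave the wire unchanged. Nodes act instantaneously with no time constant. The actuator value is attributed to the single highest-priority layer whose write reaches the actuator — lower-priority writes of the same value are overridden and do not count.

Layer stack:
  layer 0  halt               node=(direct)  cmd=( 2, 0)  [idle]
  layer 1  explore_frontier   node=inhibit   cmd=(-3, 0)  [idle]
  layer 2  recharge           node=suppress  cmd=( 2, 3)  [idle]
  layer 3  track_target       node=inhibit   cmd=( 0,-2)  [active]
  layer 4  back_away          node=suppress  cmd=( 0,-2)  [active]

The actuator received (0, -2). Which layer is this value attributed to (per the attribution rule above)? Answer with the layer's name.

back_away

layer 0 (halt) idle — none
layer 1 (explore_frontier) idle — unchanged: none
layer 2 (recharge) idle — unchanged: none
layer 3 (track_target) active — inhibits: none
layer 4 (back_away) active — suppresses: (0, -2)
→ actuator (0, -2)
last writer: layer 4 = back_away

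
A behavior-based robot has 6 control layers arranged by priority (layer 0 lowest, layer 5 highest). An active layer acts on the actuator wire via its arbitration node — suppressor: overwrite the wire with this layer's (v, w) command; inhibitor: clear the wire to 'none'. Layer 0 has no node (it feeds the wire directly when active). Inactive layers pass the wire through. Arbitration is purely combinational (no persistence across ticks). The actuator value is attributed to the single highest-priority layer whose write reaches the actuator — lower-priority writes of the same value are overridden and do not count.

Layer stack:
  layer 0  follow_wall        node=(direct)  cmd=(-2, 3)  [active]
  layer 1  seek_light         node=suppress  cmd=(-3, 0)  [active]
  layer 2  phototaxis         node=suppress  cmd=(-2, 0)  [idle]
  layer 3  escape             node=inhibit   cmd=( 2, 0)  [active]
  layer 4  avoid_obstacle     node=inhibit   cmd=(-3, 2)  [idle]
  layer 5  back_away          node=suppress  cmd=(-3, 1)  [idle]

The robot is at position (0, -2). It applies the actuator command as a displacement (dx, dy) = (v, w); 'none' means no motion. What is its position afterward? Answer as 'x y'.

0 -2

L0 follow_wall: active, feeds wire = (-2, 3)
L1 seek_light: active, suppressor → wire = (-3, 0)
L2 phototaxis: idle → wire stays (-3, 0)
L3 escape: active, inhibitor → wire = none
L4 avoid_obstacle: idle → wire stays none
L5 back_away: idle → wire stays none
actuator = none
position: (0, -2) + none = (0, -2)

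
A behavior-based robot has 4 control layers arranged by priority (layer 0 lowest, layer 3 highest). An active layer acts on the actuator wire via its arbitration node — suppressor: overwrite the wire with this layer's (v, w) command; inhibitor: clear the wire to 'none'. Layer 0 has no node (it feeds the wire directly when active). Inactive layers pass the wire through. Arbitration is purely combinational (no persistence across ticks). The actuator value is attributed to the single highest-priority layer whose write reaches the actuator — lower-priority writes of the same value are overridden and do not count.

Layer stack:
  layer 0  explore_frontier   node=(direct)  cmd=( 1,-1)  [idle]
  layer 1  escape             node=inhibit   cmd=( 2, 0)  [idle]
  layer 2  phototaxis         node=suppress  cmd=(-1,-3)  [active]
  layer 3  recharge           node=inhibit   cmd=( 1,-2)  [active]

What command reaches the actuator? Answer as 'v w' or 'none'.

[0] explore_frontier off; wire := none
[1] escape off; pass none
[2] phototaxis on (suppress); wire := (-1, -3)
[3] recharge on (inhibit); wire := none
output none

none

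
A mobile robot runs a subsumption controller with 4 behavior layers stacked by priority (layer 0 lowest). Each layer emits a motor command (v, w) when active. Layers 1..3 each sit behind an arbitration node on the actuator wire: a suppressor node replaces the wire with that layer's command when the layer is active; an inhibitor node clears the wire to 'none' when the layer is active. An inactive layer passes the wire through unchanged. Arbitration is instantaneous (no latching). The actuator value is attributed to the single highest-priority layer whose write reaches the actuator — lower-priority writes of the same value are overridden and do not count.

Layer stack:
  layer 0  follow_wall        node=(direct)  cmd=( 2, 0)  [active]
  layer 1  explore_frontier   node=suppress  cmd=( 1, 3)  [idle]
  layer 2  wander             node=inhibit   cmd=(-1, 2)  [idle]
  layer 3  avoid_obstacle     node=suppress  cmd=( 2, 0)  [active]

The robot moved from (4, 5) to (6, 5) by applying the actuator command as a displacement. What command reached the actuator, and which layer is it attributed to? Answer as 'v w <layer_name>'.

2 0 avoid_obstacle

displacement = (6, 5) − (4, 5) = (2, 0)
[0] follow_wall on; wire := (2, 0)
[1] explore_frontier off; pass (2, 0)
[2] wander off; pass (2, 0)
[3] avoid_obstacle on (suppress); wire := (2, 0)
output (2, 0) — from layer 3 (avoid_obstacle)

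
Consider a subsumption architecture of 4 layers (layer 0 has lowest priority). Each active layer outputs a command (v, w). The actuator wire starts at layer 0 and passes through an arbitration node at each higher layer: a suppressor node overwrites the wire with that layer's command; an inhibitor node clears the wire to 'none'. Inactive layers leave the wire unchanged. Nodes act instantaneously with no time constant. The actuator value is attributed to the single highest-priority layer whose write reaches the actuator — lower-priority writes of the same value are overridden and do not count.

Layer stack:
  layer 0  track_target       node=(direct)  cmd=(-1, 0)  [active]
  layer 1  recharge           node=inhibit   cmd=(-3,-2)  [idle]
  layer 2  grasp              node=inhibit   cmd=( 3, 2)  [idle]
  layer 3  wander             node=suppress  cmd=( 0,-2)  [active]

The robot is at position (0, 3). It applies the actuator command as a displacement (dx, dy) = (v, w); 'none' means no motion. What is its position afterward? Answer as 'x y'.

0 1

L0 track_target: active, feeds wire = (-1, 0)
L1 recharge: idle → wire stays (-1, 0)
L2 grasp: idle → wire stays (-1, 0)
L3 wander: active, suppressor → wire = (0, -2)
actuator = (0, -2)
position: (0, 3) + (0, -2) = (0, 1)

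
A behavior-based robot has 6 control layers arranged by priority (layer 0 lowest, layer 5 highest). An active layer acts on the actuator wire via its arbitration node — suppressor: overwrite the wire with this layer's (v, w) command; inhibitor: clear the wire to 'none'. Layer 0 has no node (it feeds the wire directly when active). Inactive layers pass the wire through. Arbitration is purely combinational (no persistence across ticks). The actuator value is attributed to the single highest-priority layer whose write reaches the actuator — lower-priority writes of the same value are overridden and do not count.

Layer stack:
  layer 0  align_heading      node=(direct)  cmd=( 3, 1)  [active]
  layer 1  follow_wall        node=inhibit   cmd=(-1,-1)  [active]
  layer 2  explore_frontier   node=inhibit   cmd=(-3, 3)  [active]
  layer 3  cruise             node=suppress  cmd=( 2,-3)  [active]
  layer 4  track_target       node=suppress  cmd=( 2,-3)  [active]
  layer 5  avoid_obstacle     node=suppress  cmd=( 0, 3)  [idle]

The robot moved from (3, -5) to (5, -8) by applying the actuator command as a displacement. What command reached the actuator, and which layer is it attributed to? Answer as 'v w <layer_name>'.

displacement = (5, -8) − (3, -5) = (2, -3)
L0 align_heading: active, feeds wire = (3, 1)
L1 follow_wall: active, inhibitor → wire = none
L2 explore_frontier: active, inhibitor → wire = none
L3 cruise: active, suppressor → wire = (2, -3)
L4 track_target: active, suppressor → wire = (2, -3)
L5 avoid_obstacle: idle → wire stays (2, -3)
actuator = (2, -3) — from layer 4 (track_target)

2 -3 track_target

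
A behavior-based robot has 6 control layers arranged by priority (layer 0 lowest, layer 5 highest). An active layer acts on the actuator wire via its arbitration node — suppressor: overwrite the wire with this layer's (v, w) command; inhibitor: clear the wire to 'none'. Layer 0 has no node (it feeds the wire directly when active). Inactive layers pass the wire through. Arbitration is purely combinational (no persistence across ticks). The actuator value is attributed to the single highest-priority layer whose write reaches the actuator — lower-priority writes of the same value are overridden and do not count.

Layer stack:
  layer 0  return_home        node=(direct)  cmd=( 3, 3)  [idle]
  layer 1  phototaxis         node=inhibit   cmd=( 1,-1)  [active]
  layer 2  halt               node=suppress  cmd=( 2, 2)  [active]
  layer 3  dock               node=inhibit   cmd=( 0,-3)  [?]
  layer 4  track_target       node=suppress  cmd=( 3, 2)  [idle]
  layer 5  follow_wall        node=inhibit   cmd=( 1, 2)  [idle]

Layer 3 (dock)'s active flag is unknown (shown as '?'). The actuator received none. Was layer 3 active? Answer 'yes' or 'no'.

If layer 3 is active=yes:
  actuator would be none
If layer 3 is active=no:
  actuator would be (2, 2)
Observed none, so layer 3 was active.

yes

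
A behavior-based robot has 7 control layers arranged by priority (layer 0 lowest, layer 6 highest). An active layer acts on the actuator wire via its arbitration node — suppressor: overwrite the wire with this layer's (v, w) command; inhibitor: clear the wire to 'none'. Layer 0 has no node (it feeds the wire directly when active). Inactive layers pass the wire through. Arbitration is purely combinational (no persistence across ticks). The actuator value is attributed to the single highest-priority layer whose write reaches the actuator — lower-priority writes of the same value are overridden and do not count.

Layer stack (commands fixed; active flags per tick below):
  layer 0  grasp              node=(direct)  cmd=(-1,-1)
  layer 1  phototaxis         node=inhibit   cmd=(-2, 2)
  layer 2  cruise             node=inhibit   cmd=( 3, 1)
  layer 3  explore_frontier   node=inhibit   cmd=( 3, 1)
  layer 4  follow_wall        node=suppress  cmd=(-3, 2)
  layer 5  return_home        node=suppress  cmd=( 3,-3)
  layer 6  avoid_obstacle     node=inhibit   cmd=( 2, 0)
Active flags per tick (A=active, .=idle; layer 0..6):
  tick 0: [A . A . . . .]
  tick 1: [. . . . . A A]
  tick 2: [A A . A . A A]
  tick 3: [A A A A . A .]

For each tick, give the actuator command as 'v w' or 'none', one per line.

tick 0:
  [0] grasp on; wire := (-1, -1)
  [1] phototaxis off; pass (-1, -1)
  [2] cruise on (inhibit); wire := none
  [3] explore_frontier off; pass none
  [4] follow_wall off; pass none
  [5] return_home off; pass none
  [6] avoid_obstacle off; pass none
  output none
tick 1:
  [0] grasp off; wire := none
  [1] phototaxis off; pass none
  [2] cruise off; pass none
  [3] explore_frontier off; pass none
  [4] follow_wall off; pass none
  [5] return_home on (suppress); wire := (3, -3)
  [6] avoid_obstacle on (inhibit); wire := none
  output none
tick 2:
  [0] grasp on; wire := (-1, -1)
  [1] phototaxis on (inhibit); wire := none
  [2] cruise off; pass none
  [3] explore_frontier on (inhibit); wire := none
  [4] follow_wall off; pass none
  [5] return_home on (suppress); wire := (3, -3)
  [6] avoid_obstacle on (inhibit); wire := none
  output none
tick 3:
  [0] grasp on; wire := (-1, -1)
  [1] phototaxis on (inhibit); wire := none
  [2] cruise on (inhibit); wire := none
  [3] explore_frontier on (inhibit); wire := none
  [4] follow_wall off; pass none
  [5] return_home on (suppress); wire := (3, -3)
  [6] avoid_obstacle off; pass (3, -3)
  output (3, -3)

none
none
none
3 -3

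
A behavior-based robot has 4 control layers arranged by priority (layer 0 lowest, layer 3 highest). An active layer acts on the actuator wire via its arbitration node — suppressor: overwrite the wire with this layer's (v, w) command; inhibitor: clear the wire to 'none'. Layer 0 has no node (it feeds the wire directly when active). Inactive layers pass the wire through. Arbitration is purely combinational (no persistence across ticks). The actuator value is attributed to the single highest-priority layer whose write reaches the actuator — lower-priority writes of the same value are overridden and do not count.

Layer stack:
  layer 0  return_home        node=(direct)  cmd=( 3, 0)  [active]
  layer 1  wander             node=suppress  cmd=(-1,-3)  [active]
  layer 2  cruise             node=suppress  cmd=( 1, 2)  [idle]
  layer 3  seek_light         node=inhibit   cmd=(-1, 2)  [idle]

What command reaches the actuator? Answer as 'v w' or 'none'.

L0 return_home: active, feeds wire = (3, 0)
L1 wander: active, suppressor → wire = (-1, -3)
L2 cruise: idle → wire stays (-1, -3)
L3 seek_light: idle → wire stays (-1, -3)
actuator = (-1, -3)

-1 -3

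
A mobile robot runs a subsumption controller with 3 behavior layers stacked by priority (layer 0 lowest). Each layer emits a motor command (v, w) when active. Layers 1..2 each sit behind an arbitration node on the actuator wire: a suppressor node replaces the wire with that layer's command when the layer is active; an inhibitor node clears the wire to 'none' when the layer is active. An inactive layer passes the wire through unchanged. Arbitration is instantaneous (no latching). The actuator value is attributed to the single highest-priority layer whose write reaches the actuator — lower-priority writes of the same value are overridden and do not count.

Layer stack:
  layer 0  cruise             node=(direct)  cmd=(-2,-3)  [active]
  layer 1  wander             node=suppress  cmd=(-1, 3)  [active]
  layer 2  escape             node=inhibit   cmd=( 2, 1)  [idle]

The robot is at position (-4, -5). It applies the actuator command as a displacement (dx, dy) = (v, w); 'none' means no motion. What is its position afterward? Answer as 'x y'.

[0] cruise on; wire := (-2, -3)
[1] wander on (suppress); wire := (-1, 3)
[2] escape off; pass (-1, 3)
output (-1, 3)
position: (-4, -5) + (-1, 3) = (-5, -2)

-5 -2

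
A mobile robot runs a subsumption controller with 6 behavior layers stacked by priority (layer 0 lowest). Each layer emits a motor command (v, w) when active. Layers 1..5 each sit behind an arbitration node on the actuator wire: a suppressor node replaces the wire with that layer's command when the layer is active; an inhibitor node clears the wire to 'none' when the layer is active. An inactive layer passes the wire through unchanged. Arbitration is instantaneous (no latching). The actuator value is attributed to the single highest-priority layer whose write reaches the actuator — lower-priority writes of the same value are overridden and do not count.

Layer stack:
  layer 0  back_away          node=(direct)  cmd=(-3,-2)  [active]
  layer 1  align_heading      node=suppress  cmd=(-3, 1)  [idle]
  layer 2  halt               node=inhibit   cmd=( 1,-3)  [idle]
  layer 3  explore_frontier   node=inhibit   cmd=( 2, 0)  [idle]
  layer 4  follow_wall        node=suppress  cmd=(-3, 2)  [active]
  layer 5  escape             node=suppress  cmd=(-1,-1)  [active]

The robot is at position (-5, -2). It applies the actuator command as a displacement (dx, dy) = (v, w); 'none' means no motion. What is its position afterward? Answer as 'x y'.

-6 -3

[0] back_away on; wire := (-3, -2)
[1] align_heading off; pass (-3, -2)
[2] halt off; pass (-3, -2)
[3] explore_frontier off; pass (-3, -2)
[4] follow_wall on (suppress); wire := (-3, 2)
[5] escape on (suppress); wire := (-1, -1)
output (-1, -1)
position: (-5, -2) + (-1, -1) = (-6, -3)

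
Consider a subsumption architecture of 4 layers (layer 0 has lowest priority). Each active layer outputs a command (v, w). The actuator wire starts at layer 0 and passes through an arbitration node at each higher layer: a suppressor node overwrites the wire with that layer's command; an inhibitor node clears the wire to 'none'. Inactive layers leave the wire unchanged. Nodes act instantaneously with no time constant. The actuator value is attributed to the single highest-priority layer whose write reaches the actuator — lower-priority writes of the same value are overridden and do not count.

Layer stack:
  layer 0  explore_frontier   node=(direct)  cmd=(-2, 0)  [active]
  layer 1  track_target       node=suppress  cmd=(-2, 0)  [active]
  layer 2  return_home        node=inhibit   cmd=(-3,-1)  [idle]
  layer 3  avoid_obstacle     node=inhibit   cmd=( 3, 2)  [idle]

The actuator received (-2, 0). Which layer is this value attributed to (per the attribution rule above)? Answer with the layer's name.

L0 explore_frontier: active, feeds wire = (-2, 0)
L1 track_target: active, suppressor → wire = (-2, 0)
L2 return_home: idle → wire stays (-2, 0)
L3 avoid_obstacle: idle → wire stays (-2, 0)
actuator = (-2, 0)
last writer: layer 1 = track_target

track_target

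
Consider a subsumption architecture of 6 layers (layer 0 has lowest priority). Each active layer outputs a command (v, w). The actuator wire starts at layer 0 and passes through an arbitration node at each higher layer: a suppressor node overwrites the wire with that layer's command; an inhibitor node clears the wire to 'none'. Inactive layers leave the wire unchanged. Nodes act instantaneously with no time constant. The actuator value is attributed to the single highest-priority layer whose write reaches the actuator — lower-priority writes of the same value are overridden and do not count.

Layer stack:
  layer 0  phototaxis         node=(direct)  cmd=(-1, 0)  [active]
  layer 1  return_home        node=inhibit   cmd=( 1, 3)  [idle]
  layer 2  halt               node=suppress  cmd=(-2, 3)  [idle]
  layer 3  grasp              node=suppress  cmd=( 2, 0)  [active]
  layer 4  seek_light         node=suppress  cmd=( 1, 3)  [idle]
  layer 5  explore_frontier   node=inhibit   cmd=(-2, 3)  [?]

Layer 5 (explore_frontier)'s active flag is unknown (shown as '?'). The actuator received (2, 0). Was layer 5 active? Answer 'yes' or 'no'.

no

If layer 5 is active=yes:
  actuator would be none
If layer 5 is active=no:
  actuator would be (2, 0)
Observed (2, 0), so layer 5 was idle.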